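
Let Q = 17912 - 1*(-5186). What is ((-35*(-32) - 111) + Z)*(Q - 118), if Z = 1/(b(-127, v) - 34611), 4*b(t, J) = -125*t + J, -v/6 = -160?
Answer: 2819725901460/121609 ≈ 2.3187e+7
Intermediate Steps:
v = 960 (v = -6*(-160) = 960)
b(t, J) = -125*t/4 + J/4 (b(t, J) = (-125*t + J)/4 = (J - 125*t)/4 = -125*t/4 + J/4)
Q = 23098 (Q = 17912 + 5186 = 23098)
Z = -4/121609 (Z = 1/((-125/4*(-127) + (1/4)*960) - 34611) = 1/((15875/4 + 240) - 34611) = 1/(16835/4 - 34611) = 1/(-121609/4) = -4/121609 ≈ -3.2892e-5)
((-35*(-32) - 111) + Z)*(Q - 118) = ((-35*(-32) - 111) - 4/121609)*(23098 - 118) = ((1120 - 111) - 4/121609)*22980 = (1009 - 4/121609)*22980 = (122703477/121609)*22980 = 2819725901460/121609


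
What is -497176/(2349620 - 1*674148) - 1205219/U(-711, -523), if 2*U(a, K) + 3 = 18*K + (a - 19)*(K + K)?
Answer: -551696640053/157947373742 ≈ -3.4929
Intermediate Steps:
U(a, K) = -3/2 + 9*K + K*(-19 + a) (U(a, K) = -3/2 + (18*K + (a - 19)*(K + K))/2 = -3/2 + (18*K + (-19 + a)*(2*K))/2 = -3/2 + (18*K + 2*K*(-19 + a))/2 = -3/2 + (9*K + K*(-19 + a)) = -3/2 + 9*K + K*(-19 + a))
-497176/(2349620 - 1*674148) - 1205219/U(-711, -523) = -497176/(2349620 - 1*674148) - 1205219/(-3/2 - 10*(-523) - 523*(-711)) = -497176/(2349620 - 674148) - 1205219/(-3/2 + 5230 + 371853) = -497176/1675472 - 1205219/754163/2 = -497176*1/1675472 - 1205219*2/754163 = -62147/209434 - 2410438/754163 = -551696640053/157947373742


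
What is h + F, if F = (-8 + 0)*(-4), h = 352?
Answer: 384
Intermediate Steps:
F = 32 (F = -8*(-4) = 32)
h + F = 352 + 32 = 384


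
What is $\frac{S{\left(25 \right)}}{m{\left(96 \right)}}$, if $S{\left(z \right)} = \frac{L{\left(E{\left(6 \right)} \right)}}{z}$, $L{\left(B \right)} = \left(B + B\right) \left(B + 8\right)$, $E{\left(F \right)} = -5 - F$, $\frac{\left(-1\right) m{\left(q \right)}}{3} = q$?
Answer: $- \frac{11}{1200} \approx -0.0091667$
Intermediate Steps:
$m{\left(q \right)} = - 3 q$
$L{\left(B \right)} = 2 B \left(8 + B\right)$
$S{\left(z \right)} = \frac{66}{z}$ ($S{\left(z \right)} = \frac{2 \left(-5 - 6\right) \left(8 - 11\right)}{z} = \frac{2 \left(-11\right) \left(8 - 11\right)}{z} = \frac{2 \left(-11\right) \left(-3\right)}{z} = \frac{66}{z}$)
$\frac{S{\left(25 \right)}}{m{\left(96 \right)}} = \frac{66 \cdot \frac{1}{25}}{\left(-3\right) 96} = \frac{66 \cdot \frac{1}{25}}{-288} = \frac{66}{25} \left(- \frac{1}{288}\right) = - \frac{11}{1200}$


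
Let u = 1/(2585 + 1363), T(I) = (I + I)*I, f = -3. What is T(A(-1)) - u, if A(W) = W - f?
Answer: 31583/3948 ≈ 7.9997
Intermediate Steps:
A(W) = 3 + W (A(W) = W - 1*(-3) = W + 3 = 3 + W)
T(I) = 2*I**2 (T(I) = (2*I)*I = 2*I**2)
u = 1/3948 ≈ 0.00025329
T(A(-1)) - u = 2*(3 - 1)**2 - 1*1/3948 = 2*2**2 - 1/3948 = 2*4 - 1/3948 = 8 - 1/3948 = 31583/3948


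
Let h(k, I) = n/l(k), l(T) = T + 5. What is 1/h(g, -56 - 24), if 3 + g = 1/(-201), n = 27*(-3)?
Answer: -401/16281 ≈ -0.024630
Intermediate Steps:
l(T) = 5 + T
n = -81
g = -604/201 (g = -3 + 1/(-201) = -3 - 1/201 = -604/201 ≈ -3.0050)
h(k, I) = -81/(5 + k)
1/h(g, -56 - 24) = 1/(-81/(5 - 604/201)) = 1/(-81/401/201) = 1/(-81*201/401) = 1/(-16281/401) = -401/16281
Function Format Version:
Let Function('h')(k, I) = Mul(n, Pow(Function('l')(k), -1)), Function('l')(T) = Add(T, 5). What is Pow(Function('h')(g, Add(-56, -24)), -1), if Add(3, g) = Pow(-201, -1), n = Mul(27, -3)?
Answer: Rational(-401, 16281) ≈ -0.024630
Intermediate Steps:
Function('l')(T) = Add(5, T)
n = -81
g = Rational(-604, 201) (g = Add(-3, Pow(-201, -1)) = Add(-3, Rational(-1, 201)) = Rational(-604, 201) ≈ -3.0050)
Function('h')(k, I) = Mul(-81, Pow(Add(5, k), -1))
Pow(Function('h')(g, Add(-56, -24)), -1) = Pow(Mul(-81, Pow(Add(5, Rational(-604, 201)), -1)), -1) = Pow(Mul(-81, Pow(Rational(401, 201), -1)), -1) = Pow(Mul(-81, Rational(201, 401)), -1) = Pow(Rational(-16281, 401), -1) = Rational(-401, 16281)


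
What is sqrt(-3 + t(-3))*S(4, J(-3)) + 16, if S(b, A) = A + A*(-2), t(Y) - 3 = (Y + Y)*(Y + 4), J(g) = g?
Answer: 16 + 3*I*sqrt(6) ≈ 16.0 + 7.3485*I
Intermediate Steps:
t(Y) = 3 + 2*Y*(4 + Y) (t(Y) = 3 + (Y + Y)*(Y + 4) = 3 + (2*Y)*(4 + Y) = 3 + 2*Y*(4 + Y))
S(b, A) = -A (S(b, A) = A - 2*A = -A)
sqrt(-3 + t(-3))*S(4, J(-3)) + 16 = sqrt(-3 + (3 + 2*(-3)**2 + 8*(-3)))*(-1*(-3)) + 16 = sqrt(-3 + (3 + 2*9 - 24))*3 + 16 = sqrt(-3 + (3 + 18 - 24))*3 + 16 = sqrt(-3 - 3)*3 + 16 = sqrt(-6)*3 + 16 = (I*sqrt(6))*3 + 16 = 3*I*sqrt(6) + 16 = 16 + 3*I*sqrt(6)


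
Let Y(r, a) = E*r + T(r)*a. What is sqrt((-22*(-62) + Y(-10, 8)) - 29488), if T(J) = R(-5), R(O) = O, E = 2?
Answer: 2*I*sqrt(7046) ≈ 167.88*I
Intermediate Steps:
T(J) = -5
Y(r, a) = -5*a + 2*r (Y(r, a) = 2*r - 5*a = -5*a + 2*r)
sqrt((-22*(-62) + Y(-10, 8)) - 29488) = sqrt((-22*(-62) + (-5*8 + 2*(-10))) - 29488) = sqrt((1364 + (-40 - 20)) - 29488) = sqrt((1364 - 60) - 29488) = sqrt(1304 - 29488) = sqrt(-28184) = 2*I*sqrt(7046)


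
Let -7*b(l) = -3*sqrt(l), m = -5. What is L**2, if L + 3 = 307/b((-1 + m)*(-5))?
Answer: 4620631/270 - 2149*sqrt(30)/15 ≈ 16329.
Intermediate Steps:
b(l) = 3*sqrt(l)/7 (b(l) = -(-3)*sqrt(l)/7 = 3*sqrt(l)/7)
L = -3 + 2149*sqrt(30)/90 (L = -3 + 307/((3*sqrt((-1 - 5)*(-5))/7)) = -3 + 307/((3*sqrt(-6*(-5))/7)) = -3 + 307/((3*sqrt(30)/7)) = -3 + 307*(7*sqrt(30)/90) = -3 + 2149*sqrt(30)/90 ≈ 127.78)
L**2 = (-3 + 2149*sqrt(30)/90)**2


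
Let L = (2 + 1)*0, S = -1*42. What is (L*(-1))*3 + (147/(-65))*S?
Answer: 6174/65 ≈ 94.985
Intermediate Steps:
S = -42
L = 0 (L = 3*0 = 0)
(L*(-1))*3 + (147/(-65))*S = (0*(-1))*3 + (147/(-65))*(-42) = 0*3 + (147*(-1/65))*(-42) = 0 - 147/65*(-42) = 0 + 6174/65 = 6174/65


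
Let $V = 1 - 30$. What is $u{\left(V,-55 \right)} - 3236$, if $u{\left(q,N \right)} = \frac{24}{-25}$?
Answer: $- \frac{80924}{25} \approx -3237.0$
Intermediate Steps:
$V = -29$
$u{\left(q,N \right)} = - \frac{24}{25}$ ($u{\left(q,N \right)} = 24 \left(- \frac{1}{25}\right) = - \frac{24}{25}$)
$u{\left(V,-55 \right)} - 3236 = - \frac{24}{25} - 3236 = - \frac{80924}{25}$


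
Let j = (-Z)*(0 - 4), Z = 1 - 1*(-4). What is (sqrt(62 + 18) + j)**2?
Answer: 480 + 160*sqrt(5) ≈ 837.77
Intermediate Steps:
Z = 5 (Z = 1 + 4 = 5)
j = 20 (j = (-1*5)*(0 - 4) = -5*(-4) = 20)
(sqrt(62 + 18) + j)**2 = (sqrt(62 + 18) + 20)**2 = (sqrt(80) + 20)**2 = (4*sqrt(5) + 20)**2 = (20 + 4*sqrt(5))**2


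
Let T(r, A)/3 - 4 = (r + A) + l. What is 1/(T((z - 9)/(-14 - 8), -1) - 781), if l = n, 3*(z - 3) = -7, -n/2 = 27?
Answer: -22/20523 ≈ -0.0010720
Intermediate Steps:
n = -54 (n = -2*27 = -54)
z = ⅔ (z = 3 + (⅓)*(-7) = 3 - 7/3 = ⅔ ≈ 0.66667)
l = -54
T(r, A) = -150 + 3*A + 3*r (T(r, A) = 12 + 3*((r + A) - 54) = 12 + 3*((A + r) - 54) = 12 + 3*(-54 + A + r) = 12 + (-162 + 3*A + 3*r) = -150 + 3*A + 3*r)
1/(T((z - 9)/(-14 - 8), -1) - 781) = 1/((-150 + 3*(-1) + 3*((⅔ - 9)/(-14 - 8))) - 781) = 1/((-150 - 3 + 3*(-25/3/(-22))) - 781) = 1/((-150 - 3 + 3*(-25/3*(-1/22))) - 781) = 1/((-150 - 3 + 3*(25/66)) - 781) = 1/((-150 - 3 + 25/22) - 781) = 1/(-3341/22 - 781) = 1/(-20523/22) = -22/20523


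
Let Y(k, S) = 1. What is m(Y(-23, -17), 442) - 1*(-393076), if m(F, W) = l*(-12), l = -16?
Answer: 393268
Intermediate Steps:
m(F, W) = 192 (m(F, W) = -16*(-12) = 192)
m(Y(-23, -17), 442) - 1*(-393076) = 192 - 1*(-393076) = 192 + 393076 = 393268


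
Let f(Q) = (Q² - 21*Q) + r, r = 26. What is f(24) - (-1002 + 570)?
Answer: 530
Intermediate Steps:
f(Q) = 26 + Q² - 21*Q (f(Q) = (Q² - 21*Q) + 26 = 26 + Q² - 21*Q)
f(24) - (-1002 + 570) = (26 + 24² - 21*24) - (-1002 + 570) = (26 + 576 - 504) - 1*(-432) = 98 + 432 = 530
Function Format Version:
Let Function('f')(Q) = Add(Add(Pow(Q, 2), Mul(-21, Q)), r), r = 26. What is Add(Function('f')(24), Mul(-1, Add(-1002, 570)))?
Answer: 530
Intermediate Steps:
Function('f')(Q) = Add(26, Pow(Q, 2), Mul(-21, Q)) (Function('f')(Q) = Add(Add(Pow(Q, 2), Mul(-21, Q)), 26) = Add(26, Pow(Q, 2), Mul(-21, Q)))
Add(Function('f')(24), Mul(-1, Add(-1002, 570))) = Add(Add(26, Pow(24, 2), Mul(-21, 24)), Mul(-1, Add(-1002, 570))) = Add(Add(26, 576, -504), Mul(-1, -432)) = Add(98, 432) = 530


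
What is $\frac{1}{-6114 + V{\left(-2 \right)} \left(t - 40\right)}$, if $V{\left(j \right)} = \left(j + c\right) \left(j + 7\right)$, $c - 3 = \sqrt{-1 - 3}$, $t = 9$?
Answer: $- \frac{6269}{39396461} + \frac{310 i}{39396461} \approx -0.00015913 + 7.8687 \cdot 10^{-6} i$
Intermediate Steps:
$c = 3 + 2 i$ ($c = 3 + \sqrt{-1 - 3} = 3 + \sqrt{-4} = 3 + 2 i \approx 3.0 + 2.0 i$)
$V{\left(j \right)} = \left(7 + j\right) \left(3 + j + 2 i\right)$ ($V{\left(j \right)} = \left(j + \left(3 + 2 i\right)\right) \left(j + 7\right) = \left(3 + j + 2 i\right) \left(7 + j\right) = \left(7 + j\right) \left(3 + j + 2 i\right)$)
$\frac{1}{-6114 + V{\left(-2 \right)} \left(t - 40\right)} = \frac{1}{-6114 + \left(21 + \left(-2\right)^{2} + 14 i + 2 \left(-2\right) \left(5 + i\right)\right) \left(9 - 40\right)} = \frac{1}{-6114 + \left(21 + 4 + 14 i - \left(20 + 4 i\right)\right) \left(-31\right)} = \frac{1}{-6114 + \left(5 + 10 i\right) \left(-31\right)} = \frac{1}{-6114 - \left(155 + 310 i\right)} = \frac{1}{-6269 - 310 i} = \frac{-6269 + 310 i}{39396461}$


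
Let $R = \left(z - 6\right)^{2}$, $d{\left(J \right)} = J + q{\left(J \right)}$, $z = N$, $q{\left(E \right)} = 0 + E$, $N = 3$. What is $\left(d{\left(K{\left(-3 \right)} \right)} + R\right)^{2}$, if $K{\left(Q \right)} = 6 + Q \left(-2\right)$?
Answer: $1089$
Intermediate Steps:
$K{\left(Q \right)} = 6 - 2 Q$
$q{\left(E \right)} = E$
$z = 3$
$d{\left(J \right)} = 2 J$ ($d{\left(J \right)} = J + J = 2 J$)
$R = 9$ ($R = \left(3 - 6\right)^{2} = \left(-3\right)^{2} = 9$)
$\left(d{\left(K{\left(-3 \right)} \right)} + R\right)^{2} = \left(2 \left(6 - -6\right) + 9\right)^{2} = \left(2 \left(6 + 6\right) + 9\right)^{2} = \left(2 \cdot 12 + 9\right)^{2} = \left(24 + 9\right)^{2} = 33^{2} = 1089$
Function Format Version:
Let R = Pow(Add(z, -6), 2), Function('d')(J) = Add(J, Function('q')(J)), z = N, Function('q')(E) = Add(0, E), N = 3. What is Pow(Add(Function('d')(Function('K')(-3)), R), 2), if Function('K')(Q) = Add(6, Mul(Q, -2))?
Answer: 1089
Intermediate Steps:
Function('K')(Q) = Add(6, Mul(-2, Q))
Function('q')(E) = E
z = 3
Function('d')(J) = Mul(2, J) (Function('d')(J) = Add(J, J) = Mul(2, J))
R = 9 (R = Pow(Add(3, -6), 2) = Pow(-3, 2) = 9)
Pow(Add(Function('d')(Function('K')(-3)), R), 2) = Pow(Add(Mul(2, Add(6, Mul(-2, -3))), 9), 2) = Pow(Add(Mul(2, Add(6, 6)), 9), 2) = Pow(Add(Mul(2, 12), 9), 2) = Pow(Add(24, 9), 2) = Pow(33, 2) = 1089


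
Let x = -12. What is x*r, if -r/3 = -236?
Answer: -8496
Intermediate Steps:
r = 708 (r = -3*(-236) = 708)
x*r = -12*708 = -8496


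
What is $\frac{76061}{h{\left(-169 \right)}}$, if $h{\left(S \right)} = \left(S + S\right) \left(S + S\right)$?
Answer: $\frac{76061}{114244} \approx 0.66578$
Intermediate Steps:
$h{\left(S \right)} = 4 S^{2}$ ($h{\left(S \right)} = 2 S 2 S = 4 S^{2}$)
$\frac{76061}{h{\left(-169 \right)}} = \frac{76061}{4 \left(-169\right)^{2}} = \frac{76061}{4 \cdot 28561} = \frac{76061}{114244}$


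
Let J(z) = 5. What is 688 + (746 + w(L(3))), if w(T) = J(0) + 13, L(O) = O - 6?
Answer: 1452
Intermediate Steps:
L(O) = -6 + O
w(T) = 18 (w(T) = 5 + 13 = 18)
688 + (746 + w(L(3))) = 688 + (746 + 18) = 688 + 764 = 1452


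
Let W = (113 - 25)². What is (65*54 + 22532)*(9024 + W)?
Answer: 436672256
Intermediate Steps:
W = 7744 (W = 88² = 7744)
(65*54 + 22532)*(9024 + W) = (65*54 + 22532)*(9024 + 7744) = (3510 + 22532)*16768 = 26042*16768 = 436672256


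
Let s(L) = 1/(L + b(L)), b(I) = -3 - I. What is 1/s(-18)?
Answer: -3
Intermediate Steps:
s(L) = -⅓ (s(L) = 1/(L + (-3 - L)) = 1/(-3) = -⅓)
1/s(-18) = 1/(-⅓) = -3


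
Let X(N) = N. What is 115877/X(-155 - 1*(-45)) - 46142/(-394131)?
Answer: -45665642267/43354410 ≈ -1053.3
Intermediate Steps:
115877/X(-155 - 1*(-45)) - 46142/(-394131) = 115877/(-155 - 1*(-45)) - 46142/(-394131) = 115877/(-155 + 45) - 46142*(-1/394131) = 115877/(-110) + 46142/394131 = 115877*(-1/110) + 46142/394131 = -115877/110 + 46142/394131 = -45665642267/43354410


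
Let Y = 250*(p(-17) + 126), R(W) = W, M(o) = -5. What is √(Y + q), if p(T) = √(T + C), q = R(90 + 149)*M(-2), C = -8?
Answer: √(30305 + 1250*I) ≈ 174.12 + 3.589*I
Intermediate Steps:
q = -1195 (q = (90 + 149)*(-5) = 239*(-5) = -1195)
p(T) = √(-8 + T) (p(T) = √(T - 8) = √(-8 + T))
Y = 31500 + 1250*I (Y = 250*(√(-8 - 17) + 126) = 250*(√(-25) + 126) = 250*(5*I + 126) = 250*(126 + 5*I) = 31500 + 1250*I ≈ 31500.0 + 1250.0*I)
√(Y + q) = √((31500 + 1250*I) - 1195) = √(30305 + 1250*I)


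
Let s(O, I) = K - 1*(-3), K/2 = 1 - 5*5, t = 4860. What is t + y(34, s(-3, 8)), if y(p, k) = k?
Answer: 4815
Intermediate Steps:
K = -48 (K = 2*(1 - 5*5) = 2*(1 - 25) = 2*(-24) = -48)
s(O, I) = -45 (s(O, I) = -48 - 1*(-3) = -48 + 3 = -45)
t + y(34, s(-3, 8)) = 4860 - 45 = 4815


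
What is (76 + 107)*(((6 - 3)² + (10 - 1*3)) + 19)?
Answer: 6405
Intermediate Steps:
(76 + 107)*(((6 - 3)² + (10 - 1*3)) + 19) = 183*((3² + (10 - 3)) + 19) = 183*((9 + 7) + 19) = 183*(16 + 19) = 183*35 = 6405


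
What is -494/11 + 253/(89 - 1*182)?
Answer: -48725/1023 ≈ -47.630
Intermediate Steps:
-494/11 + 253/(89 - 1*182) = -494*1/11 + 253/(89 - 182) = -494/11 + 253/(-93) = -494/11 + 253*(-1/93) = -494/11 - 253/93 = -48725/1023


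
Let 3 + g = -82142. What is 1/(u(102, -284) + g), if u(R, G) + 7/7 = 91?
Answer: -1/82055 ≈ -1.2187e-5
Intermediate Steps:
g = -82145 (g = -3 - 82142 = -82145)
u(R, G) = 90 (u(R, G) = -1 + 91 = 90)
1/(u(102, -284) + g) = 1/(90 - 82145) = 1/(-82055) = -1/82055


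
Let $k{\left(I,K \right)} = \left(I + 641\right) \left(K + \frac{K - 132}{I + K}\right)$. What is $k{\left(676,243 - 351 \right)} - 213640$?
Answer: $- \frac{25306706}{71} \approx -3.5643 \cdot 10^{5}$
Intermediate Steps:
$k{\left(I,K \right)} = \left(641 + I\right) \left(K + \frac{-132 + K}{I + K}\right)$
$k{\left(676,243 - 351 \right)} - 213640 = \frac{-84612 - 89232 + 641 \left(243 - 351\right) + 641 \left(243 - 351\right)^{2} + 676 \left(243 - 351\right)^{2} + \left(243 - 351\right) 676^{2} + 642 \cdot 676 \left(243 - 351\right)}{676 + \left(243 - 351\right)} - 213640 = \frac{-84612 - 89232 + 641 \left(243 - 351\right) + 641 \left(243 - 351\right)^{2} + 676 \left(243 - 351\right)^{2} + \left(243 - 351\right) 456976 + 642 \cdot 676 \left(243 - 351\right)}{676 + \left(243 - 351\right)} - 213640 = \frac{-84612 - 89232 + 641 \left(-108\right) + 641 \left(-108\right)^{2} + 676 \left(-108\right)^{2} - 49353408 + 642 \cdot 676 \left(-108\right)}{676 - 108} - 213640 = \frac{-84612 - 89232 - 69228 + 641 \cdot 11664 + 676 \cdot 11664 - 49353408 - 46871136}{568} - 213640 = \frac{-84612 - 89232 - 69228 + 7476624 + 7884864 - 49353408 - 46871136}{568} - 213640 = \frac{1}{568} \left(-81106128\right) - 213640 = - \frac{10138266}{71} - 213640 = - \frac{25306706}{71}$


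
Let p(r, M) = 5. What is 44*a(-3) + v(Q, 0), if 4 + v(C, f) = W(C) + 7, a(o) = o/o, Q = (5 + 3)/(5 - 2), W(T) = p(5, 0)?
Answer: 52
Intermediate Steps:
W(T) = 5
Q = 8/3 ≈ 2.6667
a(o) = 1
v(C, f) = 8 (v(C, f) = -4 + (5 + 7) = -4 + 12 = 8)
44*a(-3) + v(Q, 0) = 44*1 + 8 = 44 + 8 = 52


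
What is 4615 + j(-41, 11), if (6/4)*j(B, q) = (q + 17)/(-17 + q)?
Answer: 41507/9 ≈ 4611.9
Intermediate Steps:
j(B, q) = 2*(17 + q)/(3*(-17 + q)) (j(B, q) = 2*((q + 17)/(-17 + q))/3 = 2*((17 + q)/(-17 + q))/3 = 2*(17 + q)/(3*(-17 + q)))
4615 + j(-41, 11) = 4615 + 2*(17 + 11)/(3*(-17 + 11)) = 4615 + (2/3)*28/(-6) = 4615 + (2/3)*(-1/6)*28 = 4615 - 28/9 = 41507/9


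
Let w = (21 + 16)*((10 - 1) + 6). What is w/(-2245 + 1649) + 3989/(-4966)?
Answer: -2566787/1479868 ≈ -1.7345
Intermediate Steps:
w = 555 (w = 37*(9 + 6) = 37*15 = 555)
w/(-2245 + 1649) + 3989/(-4966) = 555/(-2245 + 1649) + 3989/(-4966) = 555/(-596) + 3989*(-1/4966) = 555*(-1/596) - 3989/4966 = -555/596 - 3989/4966 = -2566787/1479868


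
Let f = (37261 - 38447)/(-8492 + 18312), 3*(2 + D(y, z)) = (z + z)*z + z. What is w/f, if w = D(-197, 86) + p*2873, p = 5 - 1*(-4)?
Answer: -453895130/1779 ≈ -2.5514e+5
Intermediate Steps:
D(y, z) = -2 + z/3 + 2*z²/3 (D(y, z) = -2 + ((z + z)*z + z)/3 = -2 + ((2*z)*z + z)/3 = -2 + (2*z² + z)/3 = -2 + (z + 2*z²)/3 = -2 + (z/3 + 2*z²/3) = -2 + z/3 + 2*z²/3)
p = 9 (p = 5 + 4 = 9)
f = -593/4910 (f = -1186/9820 = -1186*1/9820 = -593/4910 ≈ -0.12077)
w = 92443/3 (w = (-2 + (⅓)*86 + (⅔)*86²) + 9*2873 = (-2 + 86/3 + (⅔)*7396) + 25857 = (-2 + 86/3 + 14792/3) + 25857 = 14872/3 + 25857 = 92443/3 ≈ 30814.)
w/f = 92443/(3*(-593/4910)) = (92443/3)*(-4910/593) = -453895130/1779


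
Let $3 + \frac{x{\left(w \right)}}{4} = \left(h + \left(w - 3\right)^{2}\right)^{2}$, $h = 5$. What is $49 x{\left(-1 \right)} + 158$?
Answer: $86006$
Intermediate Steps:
$x{\left(w \right)} = -12 + 4 \left(5 + \left(-3 + w\right)^{2}\right)^{2}$ ($x{\left(w \right)} = -12 + 4 \left(5 + \left(w - 3\right)^{2}\right)^{2} = -12 + 4 \left(5 + \left(-3 + w\right)^{2}\right)^{2}$)
$49 x{\left(-1 \right)} + 158 = 49 \left(-12 + 4 \left(5 + \left(-3 - 1\right)^{2}\right)^{2}\right) + 158 = 49 \left(-12 + 4 \left(5 + \left(-4\right)^{2}\right)^{2}\right) + 158 = 49 \left(-12 + 4 \left(5 + 16\right)^{2}\right) + 158 = 49 \left(-12 + 4 \cdot 21^{2}\right) + 158 = 49 \left(-12 + 4 \cdot 441\right) + 158 = 49 \left(-12 + 1764\right) + 158 = 49 \cdot 1752 + 158 = 85848 + 158 = 86006$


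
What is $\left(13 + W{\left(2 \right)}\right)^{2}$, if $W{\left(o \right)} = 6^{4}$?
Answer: $1713481$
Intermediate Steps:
$W{\left(o \right)} = 1296$
$\left(13 + W{\left(2 \right)}\right)^{2} = \left(13 + 1296\right)^{2} = 1309^{2} = 1713481$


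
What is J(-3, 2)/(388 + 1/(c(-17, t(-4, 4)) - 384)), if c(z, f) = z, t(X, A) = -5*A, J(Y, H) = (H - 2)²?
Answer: 0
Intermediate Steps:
J(Y, H) = (-2 + H)²
J(-3, 2)/(388 + 1/(c(-17, t(-4, 4)) - 384)) = (-2 + 2)²/(388 + 1/(-17 - 384)) = 0²/(388 + 1/(-401)) = 0/(388 - 1/401) = 0/(155587/401) = 0*(401/155587) = 0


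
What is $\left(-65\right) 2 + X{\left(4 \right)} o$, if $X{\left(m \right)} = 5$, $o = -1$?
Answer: $-135$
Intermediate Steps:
$\left(-65\right) 2 + X{\left(4 \right)} o = \left(-65\right) 2 + 5 \left(-1\right) = -130 - 5 = -135$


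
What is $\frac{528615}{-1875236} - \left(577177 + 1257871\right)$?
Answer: $- \frac{202420505879}{110308} \approx -1.835 \cdot 10^{6}$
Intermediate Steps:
$\frac{528615}{-1875236} - \left(577177 + 1257871\right) = 528615 \left(- \frac{1}{1875236}\right) - 1835048 = - \frac{31095}{110308} - 1835048 = - \frac{202420505879}{110308}$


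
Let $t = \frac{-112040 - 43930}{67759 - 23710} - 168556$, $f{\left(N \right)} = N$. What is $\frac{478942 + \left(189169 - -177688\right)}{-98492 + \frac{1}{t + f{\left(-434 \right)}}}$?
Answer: $- \frac{2098708259595840}{244391367117403} \approx -8.5875$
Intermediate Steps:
$t = - \frac{2474959738}{14683}$ ($t = - \frac{155970}{44049} - 168556 = \left(-155970\right) \frac{1}{44049} - 168556 = - \frac{51990}{14683} - 168556 = - \frac{2474959738}{14683} \approx -1.6856 \cdot 10^{5}$)
$\frac{478942 + \left(189169 - -177688\right)}{-98492 + \frac{1}{t + f{\left(-434 \right)}}} = \frac{478942 + \left(189169 - -177688\right)}{-98492 + \frac{1}{- \frac{2474959738}{14683} - 434}} = \frac{478942 + \left(189169 + 177688\right)}{-98492 + \frac{1}{- \frac{2481332160}{14683}}} = \frac{478942 + 366857}{-98492 - \frac{14683}{2481332160}} = \frac{845799}{- \frac{244391367117403}{2481332160}} = 845799 \left(- \frac{2481332160}{244391367117403}\right) = - \frac{2098708259595840}{244391367117403}$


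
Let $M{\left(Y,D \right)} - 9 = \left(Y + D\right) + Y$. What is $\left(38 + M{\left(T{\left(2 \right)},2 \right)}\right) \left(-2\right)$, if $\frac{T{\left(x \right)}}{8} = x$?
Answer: $-162$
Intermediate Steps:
$T{\left(x \right)} = 8 x$
$M{\left(Y,D \right)} = 9 + D + 2 Y$ ($M{\left(Y,D \right)} = 9 + \left(\left(Y + D\right) + Y\right) = 9 + \left(\left(D + Y\right) + Y\right) = 9 + \left(D + 2 Y\right) = 9 + D + 2 Y$)
$\left(38 + M{\left(T{\left(2 \right)},2 \right)}\right) \left(-2\right) = \left(38 + \left(9 + 2 + 2 \cdot 8 \cdot 2\right)\right) \left(-2\right) = \left(38 + \left(9 + 2 + 2 \cdot 16\right)\right) \left(-2\right) = \left(38 + \left(9 + 2 + 32\right)\right) \left(-2\right) = \left(38 + 43\right) \left(-2\right) = 81 \left(-2\right) = -162$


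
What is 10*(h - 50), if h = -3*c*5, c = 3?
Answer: -950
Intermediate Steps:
h = -45 (h = -3*3*5 = -9*5 = -45)
10*(h - 50) = 10*(-45 - 50) = 10*(-95) = -950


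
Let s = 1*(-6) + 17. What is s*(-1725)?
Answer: -18975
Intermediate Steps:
s = 11 (s = -6 + 17 = 11)
s*(-1725) = 11*(-1725) = -18975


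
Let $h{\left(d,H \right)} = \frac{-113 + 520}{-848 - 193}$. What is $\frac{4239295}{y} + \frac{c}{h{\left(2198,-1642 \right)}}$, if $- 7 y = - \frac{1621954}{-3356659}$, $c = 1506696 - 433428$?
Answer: $- \frac{42353056891213397}{660135278} \approx -6.4158 \cdot 10^{7}$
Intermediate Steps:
$c = 1073268$ ($c = 1506696 - 433428 = 1073268$)
$y = - \frac{1621954}{23496613}$ ($y = - \frac{\left(-1621954\right) \frac{1}{-3356659}}{7} = - \frac{\left(-1621954\right) \left(- \frac{1}{3356659}\right)}{7} = \left(- \frac{1}{7}\right) \frac{1621954}{3356659} = - \frac{1621954}{23496613} \approx -0.069029$)
$h{\left(d,H \right)} = - \frac{407}{1041}$ ($h{\left(d,H \right)} = \frac{407}{-1041} = 407 \left(- \frac{1}{1041}\right) = - \frac{407}{1041}$)
$\frac{4239295}{y} + \frac{c}{h{\left(2198,-1642 \right)}} = \frac{4239295}{- \frac{1621954}{23496613}} + \frac{1073268}{- \frac{407}{1041}} = 4239295 \left(- \frac{23496613}{1621954}\right) + 1073268 \left(- \frac{1041}{407}\right) = - \frac{99609074007835}{1621954} - \frac{1117271988}{407} = - \frac{42353056891213397}{660135278}$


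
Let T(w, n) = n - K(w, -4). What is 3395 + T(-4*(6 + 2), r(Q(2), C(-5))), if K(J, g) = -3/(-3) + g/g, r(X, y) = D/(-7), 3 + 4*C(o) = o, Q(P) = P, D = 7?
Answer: 3392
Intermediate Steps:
C(o) = -¾ + o/4
r(X, y) = -1 (r(X, y) = 7/(-7) = 7*(-⅐) = -1)
K(J, g) = 2 (K(J, g) = -3*(-⅓) + 1 = 1 + 1 = 2)
T(w, n) = -2 + n (T(w, n) = n - 1*2 = n - 2 = -2 + n)
3395 + T(-4*(6 + 2), r(Q(2), C(-5))) = 3395 + (-2 - 1) = 3395 - 3 = 3392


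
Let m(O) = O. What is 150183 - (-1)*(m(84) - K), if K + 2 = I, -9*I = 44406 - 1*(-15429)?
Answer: 470752/3 ≈ 1.5692e+5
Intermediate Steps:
I = -19945/3 (I = -(44406 - 1*(-15429))/9 = -(44406 + 15429)/9 = -⅑*59835 = -19945/3 ≈ -6648.3)
K = -19951/3 (K = -2 - 19945/3 = -19951/3 ≈ -6650.3)
150183 - (-1)*(m(84) - K) = 150183 - (-1)*(84 - 1*(-19951/3)) = 150183 - (-1)*(84 + 19951/3) = 150183 - (-1)*20203/3 = 150183 - 1*(-20203/3) = 150183 + 20203/3 = 470752/3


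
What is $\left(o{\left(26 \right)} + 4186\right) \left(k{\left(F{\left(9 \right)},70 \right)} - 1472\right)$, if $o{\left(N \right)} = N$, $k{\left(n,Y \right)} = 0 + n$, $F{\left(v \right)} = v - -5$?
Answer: $-6141096$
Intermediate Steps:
$F{\left(v \right)} = 5 + v$ ($F{\left(v \right)} = v + 5 = 5 + v$)
$k{\left(n,Y \right)} = n$
$\left(o{\left(26 \right)} + 4186\right) \left(k{\left(F{\left(9 \right)},70 \right)} - 1472\right) = \left(26 + 4186\right) \left(\left(5 + 9\right) - 1472\right) = 4212 \left(14 - 1472\right) = 4212 \left(-1458\right) = -6141096$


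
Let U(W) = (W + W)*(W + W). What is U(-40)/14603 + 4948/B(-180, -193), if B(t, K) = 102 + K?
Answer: -71673244/1328873 ≈ -53.935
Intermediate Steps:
U(W) = 4*W² (U(W) = (2*W)*(2*W) = 4*W²)
U(-40)/14603 + 4948/B(-180, -193) = (4*(-40)²)/14603 + 4948/(102 - 193) = (4*1600)*(1/14603) + 4948/(-91) = 6400*(1/14603) + 4948*(-1/91) = 6400/14603 - 4948/91 = -71673244/1328873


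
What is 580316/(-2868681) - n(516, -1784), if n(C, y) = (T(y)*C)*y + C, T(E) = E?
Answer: -4711094275935488/2868681 ≈ -1.6423e+9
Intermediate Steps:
n(C, y) = C + C*y**2 (n(C, y) = (y*C)*y + C = (C*y)*y + C = C*y**2 + C = C + C*y**2)
580316/(-2868681) - n(516, -1784) = 580316/(-2868681) - 516*(1 + (-1784)**2) = 580316*(-1/2868681) - 516*(1 + 3182656) = -580316/2868681 - 516*3182657 = -580316/2868681 - 1*1642251012 = -580316/2868681 - 1642251012 = -4711094275935488/2868681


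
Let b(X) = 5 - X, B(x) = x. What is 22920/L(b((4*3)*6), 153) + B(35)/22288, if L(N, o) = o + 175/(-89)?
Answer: 3247522565/21399664 ≈ 151.76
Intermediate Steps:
L(N, o) = -175/89 + o (L(N, o) = o + 175*(-1/89) = o - 175/89 = -175/89 + o)
22920/L(b((4*3)*6), 153) + B(35)/22288 = 22920/(-175/89 + 153) + 35/22288 = 22920/(13442/89) + 35*(1/22288) = 22920*(89/13442) + 5/3184 = 1019940/6721 + 5/3184 = 3247522565/21399664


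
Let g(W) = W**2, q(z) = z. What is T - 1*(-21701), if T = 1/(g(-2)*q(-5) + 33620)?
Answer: 729153601/33600 ≈ 21701.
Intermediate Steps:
T = 1/33600 (T = 1/((-2)**2*(-5) + 33620) = 1/(4*(-5) + 33620) = 1/(-20 + 33620) = 1/33600 ≈ 2.9762e-5)
T - 1*(-21701) = 1/33600 - 1*(-21701) = 1/33600 + 21701 = 729153601/33600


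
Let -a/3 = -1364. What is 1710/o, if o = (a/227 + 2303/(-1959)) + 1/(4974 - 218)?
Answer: 723316288536/7127855725 ≈ 101.48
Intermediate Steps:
a = 4092 (a = -3*(-1364) = 4092)
o = 35639278625/2114959908 (o = (4092/227 + 2303/(-1959)) + 1/(4974 - 218) = (4092*(1/227) + 2303*(-1/1959)) + 1/4756 = (4092/227 - 2303/1959) + 1/4756 = 7493447/444693 + 1/4756 = 35639278625/2114959908 ≈ 16.851)
1710/o = 1710/(35639278625/2114959908) = 1710*(2114959908/35639278625) = 723316288536/7127855725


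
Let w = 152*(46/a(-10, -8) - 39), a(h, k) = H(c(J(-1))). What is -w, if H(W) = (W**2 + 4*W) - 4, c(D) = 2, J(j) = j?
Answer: 5054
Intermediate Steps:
H(W) = -4 + W**2 + 4*W
a(h, k) = 8 (a(h, k) = -4 + 2**2 + 4*2 = -4 + 4 + 8 = 8)
w = -5054 (w = 152*(46/8 - 39) = 152*(46*(1/8) - 39) = 152*(23/4 - 39) = 152*(-133/4) = -5054)
-w = -1*(-5054) = 5054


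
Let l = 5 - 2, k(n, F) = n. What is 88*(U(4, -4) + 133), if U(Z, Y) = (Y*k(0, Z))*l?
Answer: 11704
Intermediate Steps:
l = 3
U(Z, Y) = 0 (U(Z, Y) = (Y*0)*3 = 0*3 = 0)
88*(U(4, -4) + 133) = 88*(0 + 133) = 88*133 = 11704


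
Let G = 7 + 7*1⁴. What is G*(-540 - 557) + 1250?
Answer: -14108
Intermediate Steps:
G = 14 (G = 7 + 7*1 = 7 + 7 = 14)
G*(-540 - 557) + 1250 = 14*(-540 - 557) + 1250 = 14*(-1097) + 1250 = -15358 + 1250 = -14108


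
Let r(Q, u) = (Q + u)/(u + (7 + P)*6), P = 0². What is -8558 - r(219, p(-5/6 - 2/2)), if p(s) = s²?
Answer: -13983219/1633 ≈ -8562.9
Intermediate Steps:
P = 0
r(Q, u) = (Q + u)/(42 + u) (r(Q, u) = (Q + u)/(u + (7 + 0)*6) = (Q + u)/(u + 7*6) = (Q + u)/(u + 42) = (Q + u)/(42 + u))
-8558 - r(219, p(-5/6 - 2/2)) = -8558 - (219 + (-5/6 - 2/2)²)/(42 + (-5/6 - 2/2)²) = -8558 - (219 + (-5*⅙ - 2*½)²)/(42 + (-5*⅙ - 2*½)²) = -8558 - (219 + (-⅚ - 1)²)/(42 + (-⅚ - 1)²) = -8558 - (219 + (-11/6)²)/(42 + (-11/6)²) = -8558 - (219 + 121/36)/(42 + 121/36) = -8558 - 8005/(1633/36*36) = -8558 - 36*8005/(1633*36) = -8558 - 1*8005/1633 = -8558 - 8005/1633 = -13983219/1633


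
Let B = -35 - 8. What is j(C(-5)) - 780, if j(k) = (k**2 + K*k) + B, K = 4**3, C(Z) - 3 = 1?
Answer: -551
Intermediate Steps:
C(Z) = 4 (C(Z) = 3 + 1 = 4)
K = 64
B = -43
j(k) = -43 + k**2 + 64*k (j(k) = (k**2 + 64*k) - 43 = -43 + k**2 + 64*k)
j(C(-5)) - 780 = (-43 + 4**2 + 64*4) - 780 = (-43 + 16 + 256) - 780 = 229 - 780 = -551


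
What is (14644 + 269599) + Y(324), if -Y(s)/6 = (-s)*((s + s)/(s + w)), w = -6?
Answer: 15274831/53 ≈ 2.8820e+5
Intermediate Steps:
Y(s) = 12*s²/(-6 + s) (Y(s) = -6*(-s)*(s + s)/(s - 6) = -6*(-s)*(2*s)/(-6 + s) = -6*(-s)*2*s/(-6 + s) = -(-12)*s²/(-6 + s) = 12*s²/(-6 + s))
(14644 + 269599) + Y(324) = (14644 + 269599) + 12*324²/(-6 + 324) = 284243 + 12*104976/318 = 284243 + 12*104976*(1/318) = 284243 + 209952/53 = 15274831/53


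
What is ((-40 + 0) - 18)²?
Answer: 3364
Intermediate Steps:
((-40 + 0) - 18)² = (-40 - 18)² = (-58)² = 3364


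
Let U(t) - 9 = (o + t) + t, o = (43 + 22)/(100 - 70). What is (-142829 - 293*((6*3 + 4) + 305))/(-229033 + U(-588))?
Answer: 1431840/1381187 ≈ 1.0367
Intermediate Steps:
o = 13/6 (o = 65/30 = 65*(1/30) = 13/6 ≈ 2.1667)
U(t) = 67/6 + 2*t (U(t) = 9 + ((13/6 + t) + t) = 9 + (13/6 + 2*t) = 67/6 + 2*t)
(-142829 - 293*((6*3 + 4) + 305))/(-229033 + U(-588)) = (-142829 - 293*((6*3 + 4) + 305))/(-229033 + (67/6 + 2*(-588))) = (-142829 - 293*((18 + 4) + 305))/(-229033 + (67/6 - 1176)) = (-142829 - 293*(22 + 305))/(-229033 - 6989/6) = (-142829 - 293*327)/(-1381187/6) = (-142829 - 95811)*(-6/1381187) = -238640*(-6/1381187) = 1431840/1381187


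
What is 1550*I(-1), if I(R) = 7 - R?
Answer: 12400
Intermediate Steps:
1550*I(-1) = 1550*(7 - 1*(-1)) = 1550*(7 + 1) = 1550*8 = 12400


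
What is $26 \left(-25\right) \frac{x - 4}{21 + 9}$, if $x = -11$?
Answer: $325$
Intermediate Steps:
$26 \left(-25\right) \frac{x - 4}{21 + 9} = 26 \left(-25\right) \frac{-11 - 4}{21 + 9} = - 650 \left(- \frac{15}{30}\right) = - 650 \left(\left(-15\right) \frac{1}{30}\right) = \left(-650\right) \left(- \frac{1}{2}\right) = 325$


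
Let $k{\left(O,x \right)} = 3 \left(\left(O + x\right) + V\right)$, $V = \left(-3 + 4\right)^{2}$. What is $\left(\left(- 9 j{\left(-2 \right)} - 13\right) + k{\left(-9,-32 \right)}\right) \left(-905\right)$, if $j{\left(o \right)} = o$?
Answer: $104075$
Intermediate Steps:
$V = 1$ ($V = 1^{2} = 1$)
$k{\left(O,x \right)} = 3 + 3 O + 3 x$ ($k{\left(O,x \right)} = 3 \left(\left(O + x\right) + 1\right) = 3 \left(1 + O + x\right) = 3 + 3 O + 3 x$)
$\left(\left(- 9 j{\left(-2 \right)} - 13\right) + k{\left(-9,-32 \right)}\right) \left(-905\right) = \left(\left(\left(-9\right) \left(-2\right) - 13\right) + \left(3 + 3 \left(-9\right) + 3 \left(-32\right)\right)\right) \left(-905\right) = \left(\left(18 - 13\right) - 120\right) \left(-905\right) = \left(5 - 120\right) \left(-905\right) = \left(-115\right) \left(-905\right) = 104075$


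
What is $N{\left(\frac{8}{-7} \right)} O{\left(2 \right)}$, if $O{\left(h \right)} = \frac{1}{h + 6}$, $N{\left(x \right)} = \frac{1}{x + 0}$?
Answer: $- \frac{7}{64} \approx -0.10938$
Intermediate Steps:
$N{\left(x \right)} = \frac{1}{x}$
$O{\left(h \right)} = \frac{1}{6 + h}$
$N{\left(\frac{8}{-7} \right)} O{\left(2 \right)} = \frac{1}{\frac{8}{-7} \left(6 + 2\right)} = \frac{1}{8 \left(- \frac{1}{7}\right) 8} = \frac{1}{- \frac{8}{7}} \cdot \frac{1}{8} = \left(- \frac{7}{8}\right) \frac{1}{8} = - \frac{7}{64}$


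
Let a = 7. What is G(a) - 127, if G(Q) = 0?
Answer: -127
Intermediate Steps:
G(a) - 127 = 0 - 127 = -127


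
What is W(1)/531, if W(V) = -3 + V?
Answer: -2/531 ≈ -0.0037665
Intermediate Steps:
W(1)/531 = (-3 + 1)/531 = -2*1/531 = -2/531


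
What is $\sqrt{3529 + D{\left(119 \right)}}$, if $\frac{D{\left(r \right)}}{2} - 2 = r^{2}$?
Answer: $\sqrt{31855} \approx 178.48$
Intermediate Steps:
$D{\left(r \right)} = 4 + 2 r^{2}$
$\sqrt{3529 + D{\left(119 \right)}} = \sqrt{3529 + \left(4 + 2 \cdot 119^{2}\right)} = \sqrt{3529 + \left(4 + 2 \cdot 14161\right)} = \sqrt{3529 + \left(4 + 28322\right)} = \sqrt{3529 + 28326} = \sqrt{31855}$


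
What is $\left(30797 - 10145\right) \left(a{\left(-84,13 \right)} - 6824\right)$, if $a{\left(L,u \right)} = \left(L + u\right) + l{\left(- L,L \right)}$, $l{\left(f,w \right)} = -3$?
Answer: $-142457496$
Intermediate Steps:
$a{\left(L,u \right)} = -3 + L + u$ ($a{\left(L,u \right)} = \left(L + u\right) - 3 = -3 + L + u$)
$\left(30797 - 10145\right) \left(a{\left(-84,13 \right)} - 6824\right) = \left(30797 - 10145\right) \left(\left(-3 - 84 + 13\right) - 6824\right) = 20652 \left(-74 - 6824\right) = 20652 \left(-6898\right) = -142457496$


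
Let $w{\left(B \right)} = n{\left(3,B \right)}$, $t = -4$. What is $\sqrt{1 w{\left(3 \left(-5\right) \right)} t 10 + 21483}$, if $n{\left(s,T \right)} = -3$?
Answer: $\sqrt{21603} \approx 146.98$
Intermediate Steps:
$w{\left(B \right)} = -3$
$\sqrt{1 w{\left(3 \left(-5\right) \right)} t 10 + 21483} = \sqrt{1 \left(-3\right) \left(-4\right) 10 + 21483} = \sqrt{1 \cdot 12 \cdot 10 + 21483} = \sqrt{1 \cdot 120 + 21483} = \sqrt{120 + 21483} = \sqrt{21603}$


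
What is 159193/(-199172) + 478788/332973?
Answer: 14118064249/22106299452 ≈ 0.63864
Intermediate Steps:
159193/(-199172) + 478788/332973 = 159193*(-1/199172) + 478788*(1/332973) = -159193/199172 + 159596/110991 = 14118064249/22106299452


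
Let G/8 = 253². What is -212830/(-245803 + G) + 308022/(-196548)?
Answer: -1876485163/792949082 ≈ -2.3665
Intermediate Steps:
G = 512072 (G = 8*253² = 8*64009 = 512072)
-212830/(-245803 + G) + 308022/(-196548) = -212830/(-245803 + 512072) + 308022/(-196548) = -212830/266269 + 308022*(-1/196548) = -212830*1/266269 - 4667/2978 = -212830/266269 - 4667/2978 = -1876485163/792949082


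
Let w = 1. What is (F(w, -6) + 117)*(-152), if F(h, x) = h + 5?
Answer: -18696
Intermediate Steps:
F(h, x) = 5 + h
(F(w, -6) + 117)*(-152) = ((5 + 1) + 117)*(-152) = (6 + 117)*(-152) = 123*(-152) = -18696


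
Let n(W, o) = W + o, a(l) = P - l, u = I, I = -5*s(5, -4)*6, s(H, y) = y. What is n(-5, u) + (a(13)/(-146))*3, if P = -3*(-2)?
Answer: 16811/146 ≈ 115.14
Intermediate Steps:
P = 6
I = 120 (I = -5*(-4)*6 = 20*6 = 120)
u = 120
a(l) = 6 - l
n(-5, u) + (a(13)/(-146))*3 = (-5 + 120) + ((6 - 1*13)/(-146))*3 = 115 + ((6 - 13)*(-1/146))*3 = 115 - 7*(-1/146)*3 = 115 + (7/146)*3 = 115 + 21/146 = 16811/146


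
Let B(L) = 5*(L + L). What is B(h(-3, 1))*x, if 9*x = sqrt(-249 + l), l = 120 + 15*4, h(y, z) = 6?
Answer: 20*I*sqrt(69)/3 ≈ 55.378*I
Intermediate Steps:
B(L) = 10*L (B(L) = 5*(2*L) = 10*L)
l = 180 (l = 120 + 60 = 180)
x = I*sqrt(69)/9 (x = sqrt(-249 + 180)/9 = sqrt(-69)/9 = (I*sqrt(69))/9 = I*sqrt(69)/9 ≈ 0.92296*I)
B(h(-3, 1))*x = (10*6)*(I*sqrt(69)/9) = 60*(I*sqrt(69)/9) = 20*I*sqrt(69)/3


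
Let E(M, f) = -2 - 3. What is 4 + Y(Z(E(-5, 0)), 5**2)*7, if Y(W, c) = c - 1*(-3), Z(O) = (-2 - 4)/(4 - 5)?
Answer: 200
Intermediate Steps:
E(M, f) = -5
Z(O) = 6 (Z(O) = -6/(-1) = -6*(-1) = 6)
Y(W, c) = 3 + c (Y(W, c) = c + 3 = 3 + c)
4 + Y(Z(E(-5, 0)), 5**2)*7 = 4 + (3 + 5**2)*7 = 4 + (3 + 25)*7 = 4 + 28*7 = 4 + 196 = 200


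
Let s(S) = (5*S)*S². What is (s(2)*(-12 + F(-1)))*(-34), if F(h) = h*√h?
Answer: 16320 + 1360*I ≈ 16320.0 + 1360.0*I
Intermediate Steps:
s(S) = 5*S³
F(h) = h^(3/2)
(s(2)*(-12 + F(-1)))*(-34) = ((5*2³)*(-12 + (-1)^(3/2)))*(-34) = ((5*8)*(-12 - I))*(-34) = (40*(-12 - I))*(-34) = (-480 - 40*I)*(-34) = 16320 + 1360*I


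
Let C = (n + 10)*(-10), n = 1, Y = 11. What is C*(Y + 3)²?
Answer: -21560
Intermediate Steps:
C = -110 (C = (1 + 10)*(-10) = 11*(-10) = -110)
C*(Y + 3)² = -110*(11 + 3)² = -110*14² = -110*196 = -21560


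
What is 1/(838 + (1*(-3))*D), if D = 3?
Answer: 1/829 ≈ 0.0012063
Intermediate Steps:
1/(838 + (1*(-3))*D) = 1/(838 + (1*(-3))*3) = 1/(838 - 3*3) = 1/(838 - 9) = 1/829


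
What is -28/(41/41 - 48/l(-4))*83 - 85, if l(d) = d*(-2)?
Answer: 1899/5 ≈ 379.80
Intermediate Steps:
l(d) = -2*d
-28/(41/41 - 48/l(-4))*83 - 85 = -28/(41/41 - 48/((-2*(-4))))*83 - 85 = -28/(41*(1/41) - 48/8)*83 - 85 = -28/(1 - 48*1/8)*83 - 85 = -28/(1 - 6)*83 - 85 = -28/(-5)*83 - 85 = -28*(-1/5)*83 - 85 = (28/5)*83 - 85 = 2324/5 - 85 = 1899/5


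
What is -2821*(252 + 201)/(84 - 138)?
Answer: 425971/18 ≈ 23665.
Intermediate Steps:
-2821*(252 + 201)/(84 - 138) = -1277913/(-54) = -1277913*(-1)/54 = -2821*(-151/18) = 425971/18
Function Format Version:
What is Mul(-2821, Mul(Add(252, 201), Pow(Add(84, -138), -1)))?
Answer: Rational(425971, 18) ≈ 23665.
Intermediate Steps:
Mul(-2821, Mul(Add(252, 201), Pow(Add(84, -138), -1))) = Mul(-2821, Mul(453, Pow(-54, -1))) = Mul(-2821, Mul(453, Rational(-1, 54))) = Mul(-2821, Rational(-151, 18)) = Rational(425971, 18)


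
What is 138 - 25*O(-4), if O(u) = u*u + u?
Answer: -162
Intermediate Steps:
O(u) = u + u² (O(u) = u² + u = u + u²)
138 - 25*O(-4) = 138 - (-100)*(1 - 4) = 138 - (-100)*(-3) = 138 - 25*12 = 138 - 300 = -162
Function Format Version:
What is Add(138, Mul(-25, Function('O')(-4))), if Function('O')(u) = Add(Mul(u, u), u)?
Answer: -162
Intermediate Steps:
Function('O')(u) = Add(u, Pow(u, 2)) (Function('O')(u) = Add(Pow(u, 2), u) = Add(u, Pow(u, 2)))
Add(138, Mul(-25, Function('O')(-4))) = Add(138, Mul(-25, Mul(-4, Add(1, -4)))) = Add(138, Mul(-25, Mul(-4, -3))) = Add(138, Mul(-25, 12)) = Add(138, -300) = -162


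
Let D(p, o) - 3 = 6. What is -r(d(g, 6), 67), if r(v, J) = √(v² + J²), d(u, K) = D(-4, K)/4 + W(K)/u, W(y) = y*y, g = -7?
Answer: -√3525937/28 ≈ -67.062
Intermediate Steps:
D(p, o) = 9 (D(p, o) = 3 + 6 = 9)
W(y) = y²
d(u, K) = 9/4 + K²/u
r(v, J) = √(J² + v²)
-r(d(g, 6), 67) = -√(67² + (9/4 + 6²/(-7))²) = -√(4489 + (9/4 + 36*(-⅐))²) = -√(4489 + (9/4 - 36/7)²) = -√(4489 + (-81/28)²) = -√(4489 + 6561/784) = -√(3525937/784) = -√3525937/28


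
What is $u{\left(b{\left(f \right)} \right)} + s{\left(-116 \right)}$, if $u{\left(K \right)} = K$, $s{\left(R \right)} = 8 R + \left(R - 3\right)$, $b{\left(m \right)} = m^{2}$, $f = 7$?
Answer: $-998$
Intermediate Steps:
$s{\left(R \right)} = -3 + 9 R$ ($s{\left(R \right)} = 8 R + \left(R - 3\right) = 8 R + \left(-3 + R\right) = -3 + 9 R$)
$u{\left(b{\left(f \right)} \right)} + s{\left(-116 \right)} = 7^{2} + \left(-3 + 9 \left(-116\right)\right) = 49 - 1047 = -998$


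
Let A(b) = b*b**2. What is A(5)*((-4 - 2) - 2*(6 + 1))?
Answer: -2500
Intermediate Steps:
A(b) = b**3
A(5)*((-4 - 2) - 2*(6 + 1)) = 5**3*((-4 - 2) - 2*(6 + 1)) = 125*(-6 - 2*7) = 125*(-6 - 14) = 125*(-20) = -2500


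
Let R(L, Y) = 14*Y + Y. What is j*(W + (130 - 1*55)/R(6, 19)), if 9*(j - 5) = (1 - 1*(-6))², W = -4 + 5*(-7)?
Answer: -69184/171 ≈ -404.58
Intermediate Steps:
R(L, Y) = 15*Y
W = -39 (W = -4 - 35 = -39)
j = 94/9 (j = 5 + (1 - 1*(-6))²/9 = 5 + (1 + 6)²/9 = 5 + (⅑)*7² = 5 + (⅑)*49 = 5 + 49/9 = 94/9 ≈ 10.444)
j*(W + (130 - 1*55)/R(6, 19)) = 94*(-39 + (130 - 1*55)/((15*19)))/9 = 94*(-39 + (130 - 55)/285)/9 = 94*(-39 + 75*(1/285))/9 = 94*(-39 + 5/19)/9 = (94/9)*(-736/19) = -69184/171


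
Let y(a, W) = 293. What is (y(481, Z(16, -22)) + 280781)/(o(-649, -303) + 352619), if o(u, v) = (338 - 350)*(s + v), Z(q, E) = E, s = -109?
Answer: 281074/357563 ≈ 0.78608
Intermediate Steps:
o(u, v) = 1308 - 12*v (o(u, v) = (338 - 350)*(-109 + v) = -12*(-109 + v) = 1308 - 12*v)
(y(481, Z(16, -22)) + 280781)/(o(-649, -303) + 352619) = (293 + 280781)/((1308 - 12*(-303)) + 352619) = 281074/((1308 + 3636) + 352619) = 281074/(4944 + 352619) = 281074/357563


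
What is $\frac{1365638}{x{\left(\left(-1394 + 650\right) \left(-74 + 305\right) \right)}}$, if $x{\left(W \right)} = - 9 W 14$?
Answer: $\frac{682819}{10827432} \approx 0.063064$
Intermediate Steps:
$x{\left(W \right)} = - 126 W$
$\frac{1365638}{x{\left(\left(-1394 + 650\right) \left(-74 + 305\right) \right)}} = \frac{1365638}{\left(-126\right) \left(-1394 + 650\right) \left(-74 + 305\right)} = \frac{1365638}{\left(-126\right) \left(\left(-744\right) 231\right)} = \frac{1365638}{\left(-126\right) \left(-171864\right)} = \frac{1365638}{21654864} = 1365638 \cdot \frac{1}{21654864} = \frac{682819}{10827432}$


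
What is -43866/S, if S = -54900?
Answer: 2437/3050 ≈ 0.79902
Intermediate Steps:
-43866/S = -43866/(-54900) = -43866*(-1/54900) = 2437/3050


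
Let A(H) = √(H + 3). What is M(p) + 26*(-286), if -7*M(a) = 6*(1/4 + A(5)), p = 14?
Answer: -104107/14 - 12*√2/7 ≈ -7438.6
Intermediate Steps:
A(H) = √(3 + H)
M(a) = -3/14 - 12*√2/7 (M(a) = -6*(1/4 + √(3 + 5))/7 = -6*(¼ + √8)/7 = -6*(¼ + 2*√2)/7 = -(3/2 + 12*√2)/7 = -3/14 - 12*√2/7)
M(p) + 26*(-286) = (-3/14 - 12*√2/7) + 26*(-286) = (-3/14 - 12*√2/7) - 7436 = -104107/14 - 12*√2/7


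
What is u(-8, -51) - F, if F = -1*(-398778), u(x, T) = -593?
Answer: -399371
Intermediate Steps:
F = 398778
u(-8, -51) - F = -593 - 1*398778 = -593 - 398778 = -399371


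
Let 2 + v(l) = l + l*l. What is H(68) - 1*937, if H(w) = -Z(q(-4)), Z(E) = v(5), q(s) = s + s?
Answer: -965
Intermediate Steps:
q(s) = 2*s
v(l) = -2 + l + l² (v(l) = -2 + (l + l*l) = -2 + (l + l²) = -2 + l + l²)
Z(E) = 28 (Z(E) = -2 + 5 + 5² = -2 + 5 + 25 = 28)
H(w) = -28 (H(w) = -1*28 = -28)
H(68) - 1*937 = -28 - 1*937 = -28 - 937 = -965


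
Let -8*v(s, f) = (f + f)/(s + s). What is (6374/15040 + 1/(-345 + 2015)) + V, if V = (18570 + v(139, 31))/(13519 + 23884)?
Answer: 6012584296497/6529133509280 ≈ 0.92089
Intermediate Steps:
v(s, f) = -f/(8*s) (v(s, f) = -(f + f)/(8*(s + s)) = -2*f/(8*(2*s)) = -2*f*1/(2*s)/8 = -f/(8*s))
V = 20649809/41592136 (V = (18570 - ⅛*31/139)/(13519 + 23884) = (18570 - ⅛*31*1/139)/37403 = (18570 - 31/1112)*(1/37403) = (20649809/1112)*(1/37403) = 20649809/41592136 ≈ 0.49648)
(6374/15040 + 1/(-345 + 2015)) + V = (6374/15040 + 1/(-345 + 2015)) + 20649809/41592136 = (6374*(1/15040) + 1/1670) + 20649809/41592136 = (3187/7520 + 1/1670) + 20649809/41592136 = 532981/1255840 + 20649809/41592136 = 6012584296497/6529133509280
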